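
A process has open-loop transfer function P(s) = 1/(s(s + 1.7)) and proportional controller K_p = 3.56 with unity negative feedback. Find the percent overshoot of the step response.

From 1 + K_pP(s) = 0: s² + 1.7s + 3.56 = 0 ⇒ ω_n = 1.887, ζ = 0.4505.
%OS = 100·exp(−πζ/√(1−ζ²)) = 100·exp(−π·0.4505/√0.7971) = 20.5%.

20.5%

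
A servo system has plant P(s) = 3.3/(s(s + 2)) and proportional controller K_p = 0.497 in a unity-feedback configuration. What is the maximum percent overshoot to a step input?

1.97%

Closed-loop characteristic equation: s² + 2s + 1.64 = 0, so ω_n = 1.281 rad/s and ζ = 2/(2·1.281) = 0.7808.
%OS = 100·exp(−πζ/√(1−ζ²)) = 100·exp(−π·0.7808/√0.3903) = 1.97%.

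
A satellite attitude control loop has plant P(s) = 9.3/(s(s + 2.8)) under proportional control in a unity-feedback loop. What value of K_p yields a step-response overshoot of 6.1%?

From %OS = 100·exp(−πζ/√(1−ζ²)) = 6.1%, ζ = −ln(0.061)/√(π²+ln²(0.061)) = 0.6649.
Characteristic equation s² + 2.8s + 9.3K_p = 0 gives ζ = 2.8/(2√(9.3K_p)).
Setting ζ = 0.6649: √(9.3K_p) = 2.8/(2·0.6649) = 2.105, so K_p = 4.433/9.3 = 0.477.

K_p = 0.477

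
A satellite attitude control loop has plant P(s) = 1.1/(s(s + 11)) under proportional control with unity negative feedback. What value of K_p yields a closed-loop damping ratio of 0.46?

K_p = 130

Closed-loop characteristic equation: s² + 11s + K_p·1.1 = 0.
So ω_n = √(1.1K_p) and 2ζω_n = 11, giving ζ = 11/(2√(1.1K_p)).
Setting ζ = 0.46: √(1.1K_p) = 11/(2·0.46) = 11.96, so K_p = 143/1.1 = 130.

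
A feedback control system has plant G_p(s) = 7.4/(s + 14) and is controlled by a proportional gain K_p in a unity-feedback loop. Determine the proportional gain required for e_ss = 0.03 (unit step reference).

The loop is type 0, so e_ss(step) = 1/(1 + K_pos) with K_pos = K_p·G_p(0).
G_p(0) = 0.5286. Require 1/(1 + K_p·0.5286) = 0.03, so 1 + 0.5286·K_p = 33.33.
K_p = (33.33 − 1)/0.5286 = 61.2.

K_p = 61.2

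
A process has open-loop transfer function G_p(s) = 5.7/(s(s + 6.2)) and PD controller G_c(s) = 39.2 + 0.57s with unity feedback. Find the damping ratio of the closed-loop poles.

ζ = 0.316

Forward path: (39.2 + 0.57s)·5.7/(s(s+6.2)). The closed-loop characteristic equation is s² + (6.2 + 5.7·0.57)s + 5.7·39.2 = 0.
That is s² + 9.449s + 223.4 = 0, so ω_n = 14.95 rad/s and ζ = 9.449/(2·14.95) = 0.3161.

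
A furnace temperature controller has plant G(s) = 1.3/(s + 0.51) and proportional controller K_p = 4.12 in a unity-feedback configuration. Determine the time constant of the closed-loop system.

τ = 0.17 s

Closed-loop transfer function: T(s) = K_p·G(s)/(1 + K_p·G(s)) = 5.356/(s + 0.51 + 5.356) = 5.356/(s + 5.866).
Time constant τ = 1/5.866 = 0.17 s.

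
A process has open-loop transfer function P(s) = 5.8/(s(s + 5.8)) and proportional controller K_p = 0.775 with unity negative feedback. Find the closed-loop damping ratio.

ζ = 1.37

1 + K_p·P(s) = 0 gives s² + 5.8s + 4.495 = 0.
So ω_n² = 4.495 ⇒ ω_n = 2.12 rad/s, and ζ = 5.8/(2ω_n) = 1.37.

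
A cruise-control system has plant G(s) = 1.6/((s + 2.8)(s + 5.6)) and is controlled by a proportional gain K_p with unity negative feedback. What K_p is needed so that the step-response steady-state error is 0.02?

K_p = 480

For a type-0 loop with proportional control, e_ss = 1/(1 + K_p·G(0)).
G(0) = 0.102. Require 1/(1 + K_p·0.102) = 0.02, so 1 + 0.102·K_p = 50.
K_p = (50 − 1)/0.102 = 480.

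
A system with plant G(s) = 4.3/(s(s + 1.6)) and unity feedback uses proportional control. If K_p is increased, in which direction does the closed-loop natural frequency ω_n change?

increase

ω_n = √(4.3·K_p), which grows with K_p.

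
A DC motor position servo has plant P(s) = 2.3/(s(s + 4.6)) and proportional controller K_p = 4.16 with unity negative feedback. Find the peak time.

T_p = 1.52 s

The closed-loop denominator s² + 4.6s + 9.568 gives ω_n = √9.568 = 3.093 and ζ = 4.6/(2ω_n) = 0.7436.
Damped frequency ω_d = ω_n√(1−ζ²) = 2.068 rad/s, so peak time T_p = π/ω_d = 1.52 s.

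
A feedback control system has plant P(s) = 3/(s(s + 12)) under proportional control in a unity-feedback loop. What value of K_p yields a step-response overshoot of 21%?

From %OS = 100·exp(−πζ/√(1−ζ²)) = 21%, ζ = −ln(0.21)/√(π²+ln²(0.21)) = 0.4449.
Characteristic equation s² + 12s + 3K_p = 0 gives ζ = 12/(2√(3K_p)).
Setting ζ = 0.4449: √(3K_p) = 12/(2·0.4449) = 13.49, so K_p = 181.9/3 = 60.6.

K_p = 60.6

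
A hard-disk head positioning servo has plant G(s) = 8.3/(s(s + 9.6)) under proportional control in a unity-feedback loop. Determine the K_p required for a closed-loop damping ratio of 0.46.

K_p = 13.1

Closed-loop characteristic equation: s² + 9.6s + K_p·8.3 = 0.
So ω_n = √(8.3K_p) and 2ζω_n = 9.6, giving ζ = 9.6/(2√(8.3K_p)).
Setting ζ = 0.46: √(8.3K_p) = 9.6/(2·0.46) = 10.43, so K_p = 108.9/8.3 = 13.1.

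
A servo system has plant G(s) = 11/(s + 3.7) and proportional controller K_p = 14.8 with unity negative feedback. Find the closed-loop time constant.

Closed-loop transfer function: T(s) = K_p·G(s)/(1 + K_p·G(s)) = 162.8/(s + 3.7 + 162.8) = 162.8/(s + 166.5).
Time constant τ = 1/166.5 = 0.00601 s.

τ = 0.00601 s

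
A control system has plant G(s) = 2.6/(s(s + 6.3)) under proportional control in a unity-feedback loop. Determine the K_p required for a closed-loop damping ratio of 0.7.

Closed-loop characteristic equation: s² + 6.3s + K_p·2.6 = 0.
So ω_n = √(2.6K_p) and 2ζω_n = 6.3, giving ζ = 6.3/(2√(2.6K_p)).
Setting ζ = 0.7: √(2.6K_p) = 6.3/(2·0.7) = 4.5, so K_p = 20.25/2.6 = 7.79.

K_p = 7.79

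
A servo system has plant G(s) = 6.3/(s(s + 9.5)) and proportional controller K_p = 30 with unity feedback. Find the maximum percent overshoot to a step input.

From 1 + K_pG(s) = 0: s² + 9.5s + 189 = 0 ⇒ ω_n = 13.75, ζ = 0.3455.
%OS = 100·exp(−πζ/√(1−ζ²)) = 100·exp(−π·0.3455/√0.8806) = 31.5%.

31.5%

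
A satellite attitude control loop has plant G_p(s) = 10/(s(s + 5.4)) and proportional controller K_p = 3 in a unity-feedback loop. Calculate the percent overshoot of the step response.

From 1 + K_pG_p(s) = 0: s² + 5.4s + 30 = 0 ⇒ ω_n = 5.477, ζ = 0.493.
%OS = 100·exp(−πζ/√(1−ζ²)) = 100·exp(−π·0.493/√0.757) = 16.9%.

16.9%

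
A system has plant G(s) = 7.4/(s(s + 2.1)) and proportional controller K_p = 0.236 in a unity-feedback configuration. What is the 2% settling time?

T_s ≈ 3.81 s

Closed-loop characteristic equation: s² + 2.1s + 1.746 = 0, so ω_n = 1.322 rad/s and ζ = 2.1/(2·1.322) = 0.7945.
2% settling time T_s ≈ 4/(ζω_n) = 4/1.05 = 3.81 s.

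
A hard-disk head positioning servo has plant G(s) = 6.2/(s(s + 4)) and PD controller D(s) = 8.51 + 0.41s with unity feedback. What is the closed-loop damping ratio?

Forward path: (8.51 + 0.41s)·6.2/(s(s+4)). The closed-loop characteristic equation is s² + (4 + 6.2·0.41)s + 6.2·8.51 = 0.
That is s² + 6.542s + 52.76 = 0, so ω_n = 7.264 rad/s and ζ = 6.542/(2·7.264) = 0.4503.

ζ = 0.45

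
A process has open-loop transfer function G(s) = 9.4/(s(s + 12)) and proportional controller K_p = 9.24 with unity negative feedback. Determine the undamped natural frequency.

With unity feedback the closed-loop characteristic equation is s² + 12s + 9.24·9.4 = s² + 12s + 86.86 = 0.
Matching s² + 2ζω_n s + ω_n²: ω_n = √86.86 = 9.32 rad/s and 2ζω_n = 12, so ζ = 12/(2·9.32) = 0.644.

ω_n = 9.32 rad/s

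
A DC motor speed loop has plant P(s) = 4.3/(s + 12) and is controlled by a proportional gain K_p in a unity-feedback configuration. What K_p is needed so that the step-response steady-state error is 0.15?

K_p = 15.8

The loop is type 0, so e_ss(step) = 1/(1 + K_pos) with K_pos = K_p·P(0).
P(0) = 0.3583. Require 1/(1 + K_p·0.3583) = 0.15, so 1 + 0.3583·K_p = 6.667.
K_p = (6.667 − 1)/0.3583 = 15.8.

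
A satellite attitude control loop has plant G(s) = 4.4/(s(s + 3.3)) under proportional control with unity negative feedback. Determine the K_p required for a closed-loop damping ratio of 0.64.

Closed-loop characteristic equation: s² + 3.3s + K_p·4.4 = 0.
So ω_n = √(4.4K_p) and 2ζω_n = 3.3, giving ζ = 3.3/(2√(4.4K_p)).
Setting ζ = 0.64: √(4.4K_p) = 3.3/(2·0.64) = 2.578, so K_p = 6.647/4.4 = 1.51.

K_p = 1.51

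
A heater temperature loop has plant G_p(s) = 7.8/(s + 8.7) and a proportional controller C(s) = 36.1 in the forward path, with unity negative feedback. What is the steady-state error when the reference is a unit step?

0.03

The loop is type 0. Static position error constant K_pos = C(0)·G_p(0) = 36.1·0.8966 = 32.37.
Steady-state error to a unit step: e_ss = 1/(1+K_pos) = 1/33.37 = 0.03.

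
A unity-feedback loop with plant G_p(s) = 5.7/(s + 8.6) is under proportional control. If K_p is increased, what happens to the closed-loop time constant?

decrease

Closed-loop pole is at s = −(8.6+K_p·5.7); larger K_p moves it further left, so τ = 1/(8.6+K_p·5.7) decreases.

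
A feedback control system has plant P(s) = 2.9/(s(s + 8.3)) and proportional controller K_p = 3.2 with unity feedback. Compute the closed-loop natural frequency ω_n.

The closed-loop denominator is s(s+8.3) + 3.2·2.9 = s² + 8.3s + 9.28.
So ω_n² = 9.28 ⇒ ω_n = 3.046 rad/s, and ζ = 8.3/(2ω_n) = 1.36.

ω_n = 3.05 rad/s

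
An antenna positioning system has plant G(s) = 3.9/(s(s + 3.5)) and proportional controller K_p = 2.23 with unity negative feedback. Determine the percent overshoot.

9.87%

The closed-loop denominator s² + 3.5s + 8.697 gives ω_n = √8.697 = 2.949 and ζ = 3.5/(2ω_n) = 0.5934.
%OS = 100·exp(−πζ/√(1−ζ²)) = 100·exp(−π·0.5934/√0.6479) = 9.87%.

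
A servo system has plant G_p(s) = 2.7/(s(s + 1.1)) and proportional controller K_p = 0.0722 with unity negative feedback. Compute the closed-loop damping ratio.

ζ = 1.25

The closed-loop denominator is s(s+1.1) + 0.0722·2.7 = s² + 1.1s + 0.1949.
Matching s² + 2ζω_n s + ω_n²: ω_n = √0.1949 = 0.4415 rad/s and 2ζω_n = 1.1, so ζ = 1.1/(2·0.4415) = 1.25.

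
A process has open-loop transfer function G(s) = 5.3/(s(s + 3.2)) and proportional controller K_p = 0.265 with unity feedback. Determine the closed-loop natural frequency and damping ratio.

ω_n = 1.19 rad/s, ζ = 1.35

1 + K_p·G(s) = 0 gives s² + 3.2s + 1.405 = 0.
So ω_n² = 1.405 ⇒ ω_n = 1.185 rad/s, and ζ = 3.2/(2ω_n) = 1.35.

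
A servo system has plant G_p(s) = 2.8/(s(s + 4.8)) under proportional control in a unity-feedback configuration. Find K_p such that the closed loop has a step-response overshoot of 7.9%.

From %OS = 100·exp(−πζ/√(1−ζ²)) = 7.9%, ζ = −ln(0.079)/√(π²+ln²(0.079)) = 0.6285.
Characteristic equation s² + 4.8s + 2.8K_p = 0 gives ζ = 4.8/(2√(2.8K_p)).
Setting ζ = 0.6285: √(2.8K_p) = 4.8/(2·0.6285) = 3.819, so K_p = 14.58/2.8 = 5.21.

K_p = 5.21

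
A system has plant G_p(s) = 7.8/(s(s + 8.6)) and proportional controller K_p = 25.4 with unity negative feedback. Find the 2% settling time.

T_s ≈ 0.93 s

From 1 + K_pG_p(s) = 0: s² + 8.6s + 198.1 = 0 ⇒ ω_n = 14.08, ζ = 0.3055.
2% settling time T_s ≈ 4/(ζω_n) = 4/4.3 = 0.93 s.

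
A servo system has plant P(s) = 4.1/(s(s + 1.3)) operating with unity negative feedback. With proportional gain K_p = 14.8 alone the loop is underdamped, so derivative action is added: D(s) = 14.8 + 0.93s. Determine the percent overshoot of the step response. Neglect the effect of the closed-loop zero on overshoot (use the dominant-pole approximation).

Forward path: (14.8 + 0.93s)·4.1/(s(s+1.3)). The closed-loop characteristic equation is s² + (1.3 + 4.1·0.93)s + 4.1·14.8 = 0.
That is s² + 5.113s + 60.68 = 0, so ω_n = 7.79 rad/s and ζ = 5.113/(2·7.79) = 0.3282.
%OS = 100·exp(−πζ/√(1−ζ²)) = 33.6%.

33.6%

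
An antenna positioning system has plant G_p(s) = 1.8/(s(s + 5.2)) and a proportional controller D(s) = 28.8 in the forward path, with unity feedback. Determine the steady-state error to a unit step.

0

The open loop D(s)G_p(s) has a pole at the origin (type 1), so the static position error constant is infinite and e_ss = 1/(1+∞) = 0.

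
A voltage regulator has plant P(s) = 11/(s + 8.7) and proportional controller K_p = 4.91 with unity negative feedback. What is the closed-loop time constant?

τ = 0.0159 s

Closed-loop transfer function: T(s) = K_p·P(s)/(1 + K_p·P(s)) = 54.01/(s + 8.7 + 54.01) = 54.01/(s + 62.71).
Time constant τ = 1/62.71 = 0.0159 s.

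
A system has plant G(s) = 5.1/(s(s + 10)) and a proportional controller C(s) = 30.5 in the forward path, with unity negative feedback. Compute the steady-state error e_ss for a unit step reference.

0

The open loop C(s)G(s) has a pole at the origin (type 1), so the static position error constant is infinite and e_ss = 1/(1+∞) = 0.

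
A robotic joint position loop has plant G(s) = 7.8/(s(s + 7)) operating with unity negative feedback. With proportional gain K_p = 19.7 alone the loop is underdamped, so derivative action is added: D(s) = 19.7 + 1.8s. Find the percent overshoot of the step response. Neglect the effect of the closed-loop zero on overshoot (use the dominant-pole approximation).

Forward path: (19.7 + 1.8s)·7.8/(s(s+7)). The closed-loop characteristic equation is s² + (7 + 7.8·1.8)s + 7.8·19.7 = 0.
That is s² + 21.04s + 153.7 = 0, so ω_n = 12.4 rad/s and ζ = 21.04/(2·12.4) = 0.8487.
%OS = 100·exp(−πζ/√(1−ζ²)) = 0.647%.

0.647%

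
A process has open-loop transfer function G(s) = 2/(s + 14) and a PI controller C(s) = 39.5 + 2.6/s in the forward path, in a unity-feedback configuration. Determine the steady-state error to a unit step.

The open loop C(s)G(s) has a pole at the origin (type 1), so the static position error constant is infinite and e_ss = 1/(1+∞) = 0.

0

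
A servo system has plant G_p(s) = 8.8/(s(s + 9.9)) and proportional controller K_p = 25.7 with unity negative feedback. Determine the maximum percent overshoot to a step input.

33.5%

Closed-loop characteristic equation: s² + 9.9s + 226.2 = 0, so ω_n = 15.04 rad/s and ζ = 9.9/(2·15.04) = 0.3292.
%OS = 100·exp(−πζ/√(1−ζ²)) = 100·exp(−π·0.3292/√0.8917) = 33.5%.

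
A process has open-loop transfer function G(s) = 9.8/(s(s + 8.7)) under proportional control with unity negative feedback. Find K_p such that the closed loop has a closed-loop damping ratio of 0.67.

Closed-loop characteristic equation: s² + 8.7s + K_p·9.8 = 0.
So ω_n = √(9.8K_p) and 2ζω_n = 8.7, giving ζ = 8.7/(2√(9.8K_p)).
Setting ζ = 0.67: √(9.8K_p) = 8.7/(2·0.67) = 6.493, so K_p = 42.15/9.8 = 4.3.

K_p = 4.3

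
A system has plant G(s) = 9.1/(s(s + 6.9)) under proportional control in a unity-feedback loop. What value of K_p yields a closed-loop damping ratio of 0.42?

Closed-loop characteristic equation: s² + 6.9s + K_p·9.1 = 0.
So ω_n = √(9.1K_p) and 2ζω_n = 6.9, giving ζ = 6.9/(2√(9.1K_p)).
Setting ζ = 0.42: √(9.1K_p) = 6.9/(2·0.42) = 8.214, so K_p = 67.47/9.1 = 7.41.

K_p = 7.41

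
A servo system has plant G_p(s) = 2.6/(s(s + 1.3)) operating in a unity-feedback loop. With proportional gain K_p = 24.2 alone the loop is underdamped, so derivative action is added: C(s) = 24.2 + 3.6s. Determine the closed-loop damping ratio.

ζ = 0.672

Forward path: (24.2 + 3.6s)·2.6/(s(s+1.3)). The closed-loop characteristic equation is s² + (1.3 + 2.6·3.6)s + 2.6·24.2 = 0.
That is s² + 10.66s + 62.92 = 0, so ω_n = 7.932 rad/s and ζ = 10.66/(2·7.932) = 0.6719.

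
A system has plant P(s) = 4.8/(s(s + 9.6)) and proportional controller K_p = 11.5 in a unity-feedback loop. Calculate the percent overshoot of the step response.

From 1 + K_pP(s) = 0: s² + 9.6s + 55.2 = 0 ⇒ ω_n = 7.43, ζ = 0.6461.
%OS = 100·exp(−πζ/√(1−ζ²)) = 100·exp(−π·0.6461/√0.5826) = 7%.

7%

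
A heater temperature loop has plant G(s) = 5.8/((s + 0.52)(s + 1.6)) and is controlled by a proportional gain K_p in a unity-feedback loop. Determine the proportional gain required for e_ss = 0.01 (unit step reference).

For a type-0 loop with proportional control, e_ss = 1/(1 + K_p·G(0)).
G(0) = 6.971. Require 1/(1 + K_p·6.971) = 0.01, so 1 + 6.971·K_p = 100.
K_p = (100 − 1)/6.971 = 14.2.

K_p = 14.2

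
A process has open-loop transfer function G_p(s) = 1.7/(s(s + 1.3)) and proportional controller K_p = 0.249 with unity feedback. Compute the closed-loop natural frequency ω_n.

With unity feedback the closed-loop characteristic equation is s² + 1.3s + 0.249·1.7 = s² + 1.3s + 0.4233 = 0.
Matching s² + 2ζω_n s + ω_n²: ω_n = √0.4233 = 0.6506 rad/s and 2ζω_n = 1.3, so ζ = 1.3/(2·0.6506) = 0.999.

ω_n = 0.651 rad/s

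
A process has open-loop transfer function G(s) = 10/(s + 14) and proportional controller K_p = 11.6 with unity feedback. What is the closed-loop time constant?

τ = 0.00769 s

Closed-loop transfer function: T(s) = K_p·G(s)/(1 + K_p·G(s)) = 116/(s + 14 + 116) = 116/(s + 130).
Time constant τ = 1/130 = 0.00769 s.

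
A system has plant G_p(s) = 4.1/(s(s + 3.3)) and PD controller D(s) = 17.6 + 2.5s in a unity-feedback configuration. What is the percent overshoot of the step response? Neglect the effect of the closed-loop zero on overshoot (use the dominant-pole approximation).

1.57%

Forward path: (17.6 + 2.5s)·4.1/(s(s+3.3)). The closed-loop characteristic equation is s² + (3.3 + 4.1·2.5)s + 4.1·17.6 = 0.
That is s² + 13.55s + 72.16 = 0, so ω_n = 8.495 rad/s and ζ = 13.55/(2·8.495) = 0.7976.
%OS = 100·exp(−πζ/√(1−ζ²)) = 1.57%.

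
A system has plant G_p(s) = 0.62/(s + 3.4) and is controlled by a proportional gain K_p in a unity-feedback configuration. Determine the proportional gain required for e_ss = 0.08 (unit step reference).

K_p = 63.1

Steady-state error for a unit step on this type-0 loop is 1/(1 + K_p·G_p(0)).
G_p(0) = 0.1824. Require 1/(1 + K_p·0.1824) = 0.08, so 1 + 0.1824·K_p = 12.5.
K_p = (12.5 − 1)/0.1824 = 63.1.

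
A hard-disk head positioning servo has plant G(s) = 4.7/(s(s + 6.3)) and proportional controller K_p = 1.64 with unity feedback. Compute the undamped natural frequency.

ω_n = 2.78 rad/s

1 + K_p·G(s) = 0 gives s² + 6.3s + 7.708 = 0.
So ω_n² = 7.708 ⇒ ω_n = 2.776 rad/s, and ζ = 6.3/(2ω_n) = 1.13.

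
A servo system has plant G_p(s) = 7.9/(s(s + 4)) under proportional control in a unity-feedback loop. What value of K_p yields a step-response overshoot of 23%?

K_p = 2.82

From %OS = 100·exp(−πζ/√(1−ζ²)) = 23%, ζ = −ln(0.23)/√(π²+ln²(0.23)) = 0.4237.
Characteristic equation s² + 4s + 7.9K_p = 0 gives ζ = 4/(2√(7.9K_p)).
Setting ζ = 0.4237: √(7.9K_p) = 4/(2·0.4237) = 4.72, so K_p = 22.28/7.9 = 2.82.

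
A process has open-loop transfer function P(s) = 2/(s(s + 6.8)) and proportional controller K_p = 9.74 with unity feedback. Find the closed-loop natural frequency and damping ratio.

ω_n = 4.41 rad/s, ζ = 0.77

With unity feedback the closed-loop characteristic equation is s² + 6.8s + 9.74·2 = s² + 6.8s + 19.48 = 0.
So ω_n² = 19.48 ⇒ ω_n = 4.414 rad/s, and ζ = 6.8/(2ω_n) = 0.77.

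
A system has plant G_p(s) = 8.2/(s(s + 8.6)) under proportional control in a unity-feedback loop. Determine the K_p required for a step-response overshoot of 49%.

K_p = 46

From %OS = 100·exp(−πζ/√(1−ζ²)) = 49%, ζ = −ln(0.49)/√(π²+ln²(0.49)) = 0.2214.
Characteristic equation s² + 8.6s + 8.2K_p = 0 gives ζ = 8.6/(2√(8.2K_p)).
Setting ζ = 0.2214: √(8.2K_p) = 8.6/(2·0.2214) = 19.42, so K_p = 377.1/8.2 = 46.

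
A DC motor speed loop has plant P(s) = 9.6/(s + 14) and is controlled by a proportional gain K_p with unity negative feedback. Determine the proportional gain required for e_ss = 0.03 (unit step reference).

Steady-state error for a unit step on this type-0 loop is 1/(1 + K_p·P(0)).
P(0) = 0.6857. Require 1/(1 + K_p·0.6857) = 0.03, so 1 + 0.6857·K_p = 33.33.
K_p = (33.33 − 1)/0.6857 = 47.2.

K_p = 47.2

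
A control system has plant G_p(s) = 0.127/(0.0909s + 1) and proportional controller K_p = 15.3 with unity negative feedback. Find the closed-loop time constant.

Closed loop: T(s) = K_p·G_p/(1+K_p·G_p) = 1.943/(0.0909s + 1 + 1.943), with pole at s = −(1 + 1.943)/0.0909 = −32.38.
Closed-loop time constant τ = 1/32.38 = 0.0309 s.

τ = 0.0309 s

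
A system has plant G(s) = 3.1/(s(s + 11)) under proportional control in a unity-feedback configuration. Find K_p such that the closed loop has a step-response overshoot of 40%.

From %OS = 100·exp(−πζ/√(1−ζ²)) = 40%, ζ = −ln(0.4)/√(π²+ln²(0.4)) = 0.28.
Characteristic equation s² + 11s + 3.1K_p = 0 gives ζ = 11/(2√(3.1K_p)).
Setting ζ = 0.28: √(3.1K_p) = 11/(2·0.28) = 19.64, so K_p = 385.8/3.1 = 124.

K_p = 124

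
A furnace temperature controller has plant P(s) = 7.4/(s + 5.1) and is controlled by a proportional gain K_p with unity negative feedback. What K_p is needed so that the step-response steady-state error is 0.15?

K_p = 3.91

The loop is type 0, so e_ss(step) = 1/(1 + K_pos) with K_pos = K_p·P(0).
P(0) = 1.451. Require 1/(1 + K_p·1.451) = 0.15, so 1 + 1.451·K_p = 6.667.
K_p = (6.667 − 1)/1.451 = 3.91.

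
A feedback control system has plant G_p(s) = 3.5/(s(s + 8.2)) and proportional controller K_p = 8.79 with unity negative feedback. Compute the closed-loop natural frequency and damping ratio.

ω_n = 5.55 rad/s, ζ = 0.739

With unity feedback the closed-loop characteristic equation is s² + 8.2s + 8.79·3.5 = s² + 8.2s + 30.76 = 0.
Matching s² + 2ζω_n s + ω_n²: ω_n = √30.76 = 5.547 rad/s and 2ζω_n = 8.2, so ζ = 8.2/(2·5.547) = 0.739.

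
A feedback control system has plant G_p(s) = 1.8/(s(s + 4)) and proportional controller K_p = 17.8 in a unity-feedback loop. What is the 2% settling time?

Closed-loop characteristic equation: s² + 4s + 32.04 = 0, so ω_n = 5.66 rad/s and ζ = 4/(2·5.66) = 0.3533.
2% settling time T_s ≈ 4/(ζω_n) = 4/2 = 2 s.

T_s ≈ 2 s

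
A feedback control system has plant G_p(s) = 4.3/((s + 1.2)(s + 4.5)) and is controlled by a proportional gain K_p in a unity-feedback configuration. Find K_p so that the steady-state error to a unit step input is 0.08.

The loop is type 0, so e_ss(step) = 1/(1 + K_pos) with K_pos = K_p·G_p(0).
G_p(0) = 0.7963. Require 1/(1 + K_p·0.7963) = 0.08, so 1 + 0.7963·K_p = 12.5.
K_p = (12.5 − 1)/0.7963 = 14.4.

K_p = 14.4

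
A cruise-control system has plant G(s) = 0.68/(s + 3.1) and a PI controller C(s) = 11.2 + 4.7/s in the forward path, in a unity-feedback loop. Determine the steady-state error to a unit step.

The open loop C(s)G(s) has a pole at the origin (type 1), so the static position error constant is infinite and e_ss = 1/(1+∞) = 0.

0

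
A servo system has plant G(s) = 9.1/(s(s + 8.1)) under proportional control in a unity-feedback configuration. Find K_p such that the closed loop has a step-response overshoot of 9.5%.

K_p = 5.01

From %OS = 100·exp(−πζ/√(1−ζ²)) = 9.5%, ζ = −ln(0.095)/√(π²+ln²(0.095)) = 0.5996.
Characteristic equation s² + 8.1s + 9.1K_p = 0 gives ζ = 8.1/(2√(9.1K_p)).
Setting ζ = 0.5996: √(9.1K_p) = 8.1/(2·0.5996) = 6.754, so K_p = 45.62/9.1 = 5.01.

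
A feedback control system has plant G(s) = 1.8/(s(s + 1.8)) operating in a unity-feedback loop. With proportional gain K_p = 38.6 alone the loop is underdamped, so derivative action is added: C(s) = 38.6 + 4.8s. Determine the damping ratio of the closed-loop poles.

ζ = 0.626

Forward path: (38.6 + 4.8s)·1.8/(s(s+1.8)). The closed-loop characteristic equation is s² + (1.8 + 1.8·4.8)s + 1.8·38.6 = 0.
That is s² + 10.44s + 69.48 = 0, so ω_n = 8.335 rad/s and ζ = 10.44/(2·8.335) = 0.6262.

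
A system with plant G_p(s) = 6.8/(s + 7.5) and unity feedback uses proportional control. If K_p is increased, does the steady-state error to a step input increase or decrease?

decrease

e_ss = 1/(1 + K_p·G_p(0)); a larger K_p raises the denominator, so e_ss decreases.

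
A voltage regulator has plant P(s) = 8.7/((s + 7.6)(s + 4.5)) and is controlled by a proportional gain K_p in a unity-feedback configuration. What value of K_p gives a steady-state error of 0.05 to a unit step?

The loop is type 0, so e_ss(step) = 1/(1 + K_pos) with K_pos = K_p·P(0).
P(0) = 0.2544. Require 1/(1 + K_p·0.2544) = 0.05, so 1 + 0.2544·K_p = 20.
K_p = (20 − 1)/0.2544 = 74.7.

K_p = 74.7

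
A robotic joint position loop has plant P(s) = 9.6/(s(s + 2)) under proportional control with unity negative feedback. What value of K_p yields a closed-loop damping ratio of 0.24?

K_p = 1.81

Closed-loop characteristic equation: s² + 2s + K_p·9.6 = 0.
So ω_n = √(9.6K_p) and 2ζω_n = 2, giving ζ = 2/(2√(9.6K_p)).
Setting ζ = 0.24: √(9.6K_p) = 2/(2·0.24) = 4.167, so K_p = 17.36/9.6 = 1.81.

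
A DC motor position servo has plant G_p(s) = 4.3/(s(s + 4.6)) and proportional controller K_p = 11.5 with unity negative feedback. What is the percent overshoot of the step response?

The closed-loop denominator s² + 4.6s + 49.45 gives ω_n = √49.45 = 7.032 and ζ = 4.6/(2ω_n) = 0.3271.
%OS = 100·exp(−πζ/√(1−ζ²)) = 100·exp(−π·0.3271/√0.893) = 33.7%.

33.7%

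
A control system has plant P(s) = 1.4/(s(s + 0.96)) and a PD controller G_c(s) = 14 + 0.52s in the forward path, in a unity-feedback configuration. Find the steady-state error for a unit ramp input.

The loop has one pole at the origin (type 1). Velocity error constant K_v = lim_{s→0} s·G_c(s)P(s) = 14·1.4/0.96 = 20.42.
Steady-state error to a unit ramp: e_ss = 1/K_v = 0.049.

0.049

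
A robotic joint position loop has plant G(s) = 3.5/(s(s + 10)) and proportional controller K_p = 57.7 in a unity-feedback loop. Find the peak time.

T_p = 0.236 s

From 1 + K_pG(s) = 0: s² + 10s + 202 = 0 ⇒ ω_n = 14.21, ζ = 0.3518.
Damped frequency ω_d = ω_n√(1−ζ²) = 13.3 rad/s, so peak time T_p = π/ω_d = 0.236 s.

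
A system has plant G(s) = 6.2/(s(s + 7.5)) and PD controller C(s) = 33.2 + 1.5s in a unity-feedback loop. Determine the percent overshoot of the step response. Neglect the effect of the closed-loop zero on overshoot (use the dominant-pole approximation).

Forward path: (33.2 + 1.5s)·6.2/(s(s+7.5)). The closed-loop characteristic equation is s² + (7.5 + 6.2·1.5)s + 6.2·33.2 = 0.
That is s² + 16.8s + 205.8 = 0, so ω_n = 14.35 rad/s and ζ = 16.8/(2·14.35) = 0.5855.
%OS = 100·exp(−πζ/√(1−ζ²)) = 10.3%.

10.3%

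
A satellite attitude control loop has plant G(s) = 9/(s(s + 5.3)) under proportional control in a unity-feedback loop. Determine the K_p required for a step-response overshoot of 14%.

K_p = 2.77

From %OS = 100·exp(−πζ/√(1−ζ²)) = 14%, ζ = −ln(0.14)/√(π²+ln²(0.14)) = 0.5305.
Characteristic equation s² + 5.3s + 9K_p = 0 gives ζ = 5.3/(2√(9K_p)).
Setting ζ = 0.5305: √(9K_p) = 5.3/(2·0.5305) = 4.995, so K_p = 24.95/9 = 2.77.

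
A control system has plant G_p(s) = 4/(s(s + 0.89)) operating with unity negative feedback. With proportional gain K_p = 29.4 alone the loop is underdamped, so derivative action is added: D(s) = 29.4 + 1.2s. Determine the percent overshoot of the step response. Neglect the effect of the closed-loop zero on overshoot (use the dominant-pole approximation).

42.6%

Forward path: (29.4 + 1.2s)·4/(s(s+0.89)). The closed-loop characteristic equation is s² + (0.89 + 4·1.2)s + 4·29.4 = 0.
That is s² + 5.69s + 117.6 = 0, so ω_n = 10.84 rad/s and ζ = 5.69/(2·10.84) = 0.2623.
%OS = 100·exp(−πζ/√(1−ζ²)) = 42.6%.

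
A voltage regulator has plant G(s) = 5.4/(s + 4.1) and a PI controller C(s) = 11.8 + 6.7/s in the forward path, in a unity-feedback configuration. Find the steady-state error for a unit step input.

The open loop C(s)G(s) has a pole at the origin (type 1), so the static position error constant is infinite and e_ss = 1/(1+∞) = 0.

0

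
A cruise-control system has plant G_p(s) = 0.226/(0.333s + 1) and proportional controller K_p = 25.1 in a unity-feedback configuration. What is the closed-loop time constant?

τ = 0.0499 s

Closed loop: T(s) = K_p·G_p/(1+K_p·G_p) = 5.673/(0.333s + 1 + 5.673), with pole at s = −(1 + 5.673)/0.333 = −20.04.
Closed-loop time constant τ = 1/20.04 = 0.0499 s.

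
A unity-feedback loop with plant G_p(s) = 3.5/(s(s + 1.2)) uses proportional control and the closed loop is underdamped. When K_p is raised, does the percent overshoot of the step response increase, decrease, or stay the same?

Characteristic equation s² + 1.2s + K_p·3.5 = 0: raising K_p raises ω_n while 2ζω_n = 1.2 is fixed, so ζ falls and overshoot grows.

increase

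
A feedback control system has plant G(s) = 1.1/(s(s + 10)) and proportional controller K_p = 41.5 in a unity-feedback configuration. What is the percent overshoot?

The closed-loop denominator s² + 10s + 45.65 gives ω_n = √45.65 = 6.756 and ζ = 10/(2ω_n) = 0.74.
%OS = 100·exp(−πζ/√(1−ζ²)) = 100·exp(−π·0.74/√0.4524) = 3.15%.

3.15%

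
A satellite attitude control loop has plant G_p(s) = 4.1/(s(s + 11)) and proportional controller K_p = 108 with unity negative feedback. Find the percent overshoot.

42.7%

Closed-loop characteristic equation: s² + 11s + 442.8 = 0, so ω_n = 21.04 rad/s and ζ = 11/(2·21.04) = 0.2614.
%OS = 100·exp(−πζ/√(1−ζ²)) = 100·exp(−π·0.2614/√0.9317) = 42.7%.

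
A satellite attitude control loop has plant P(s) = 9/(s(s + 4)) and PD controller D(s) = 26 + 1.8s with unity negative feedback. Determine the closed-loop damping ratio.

Forward path: (26 + 1.8s)·9/(s(s+4)). The closed-loop characteristic equation is s² + (4 + 9·1.8)s + 9·26 = 0.
That is s² + 20.2s + 234 = 0, so ω_n = 15.3 rad/s and ζ = 20.2/(2·15.3) = 0.6603.

ζ = 0.66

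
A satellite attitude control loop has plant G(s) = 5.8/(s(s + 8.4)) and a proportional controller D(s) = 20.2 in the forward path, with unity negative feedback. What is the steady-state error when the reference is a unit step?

0

The open loop D(s)G(s) has a pole at the origin (type 1), so the static position error constant is infinite and e_ss = 1/(1+∞) = 0.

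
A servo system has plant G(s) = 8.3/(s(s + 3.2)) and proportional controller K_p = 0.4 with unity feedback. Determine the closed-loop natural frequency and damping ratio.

ω_n = 1.82 rad/s, ζ = 0.878

The closed-loop denominator is s(s+3.2) + 0.4·8.3 = s² + 3.2s + 3.32.
So ω_n² = 3.32 ⇒ ω_n = 1.822 rad/s, and ζ = 3.2/(2ω_n) = 0.878.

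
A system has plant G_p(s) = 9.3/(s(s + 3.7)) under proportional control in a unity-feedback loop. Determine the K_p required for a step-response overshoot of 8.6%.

K_p = 0.971

From %OS = 100·exp(−πζ/√(1−ζ²)) = 8.6%, ζ = −ln(0.086)/√(π²+ln²(0.086)) = 0.6155.
Characteristic equation s² + 3.7s + 9.3K_p = 0 gives ζ = 3.7/(2√(9.3K_p)).
Setting ζ = 0.6155: √(9.3K_p) = 3.7/(2·0.6155) = 3.006, so K_p = 9.034/9.3 = 0.971.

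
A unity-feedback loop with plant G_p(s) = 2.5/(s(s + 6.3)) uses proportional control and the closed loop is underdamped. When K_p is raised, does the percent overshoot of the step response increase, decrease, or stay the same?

increase

Characteristic equation s² + 6.3s + K_p·2.5 = 0: raising K_p raises ω_n while 2ζω_n = 6.3 is fixed, so ζ falls and overshoot grows.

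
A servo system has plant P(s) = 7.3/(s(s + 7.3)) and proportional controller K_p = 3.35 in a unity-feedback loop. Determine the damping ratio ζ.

The closed-loop denominator is s(s+7.3) + 3.35·7.3 = s² + 7.3s + 24.45.
Matching s² + 2ζω_n s + ω_n²: ω_n = √24.45 = 4.945 rad/s and 2ζω_n = 7.3, so ζ = 7.3/(2·4.945) = 0.738.

ζ = 0.738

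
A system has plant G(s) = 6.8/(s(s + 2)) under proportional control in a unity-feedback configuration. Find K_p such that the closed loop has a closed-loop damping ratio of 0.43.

Closed-loop characteristic equation: s² + 2s + K_p·6.8 = 0.
So ω_n = √(6.8K_p) and 2ζω_n = 2, giving ζ = 2/(2√(6.8K_p)).
Setting ζ = 0.43: √(6.8K_p) = 2/(2·0.43) = 2.326, so K_p = 5.408/6.8 = 0.795.

K_p = 0.795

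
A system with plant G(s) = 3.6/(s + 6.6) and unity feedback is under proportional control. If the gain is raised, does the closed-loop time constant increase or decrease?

The closed-loop bandwidth 6.6+K_p·3.6 grows with K_p, so τ shrinks.

decrease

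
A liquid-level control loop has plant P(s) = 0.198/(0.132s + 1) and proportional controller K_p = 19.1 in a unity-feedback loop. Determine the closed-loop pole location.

Closed loop: T(s) = K_p·P/(1+K_p·P) = 3.782/(0.132s + 1 + 3.782), with pole at s = −(1 + 3.782)/0.132 = −36.23.

s = -36.23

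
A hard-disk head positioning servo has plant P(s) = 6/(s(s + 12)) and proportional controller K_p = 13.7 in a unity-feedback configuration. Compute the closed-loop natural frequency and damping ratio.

With unity feedback the closed-loop characteristic equation is s² + 12s + 13.7·6 = s² + 12s + 82.2 = 0.
Matching s² + 2ζω_n s + ω_n²: ω_n = √82.2 = 9.066 rad/s and 2ζω_n = 12, so ζ = 12/(2·9.066) = 0.662.

ω_n = 9.07 rad/s, ζ = 0.662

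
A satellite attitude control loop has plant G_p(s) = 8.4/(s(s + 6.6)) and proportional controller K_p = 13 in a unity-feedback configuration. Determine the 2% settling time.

T_s ≈ 1.21 s

Closed-loop characteristic equation: s² + 6.6s + 109.2 = 0, so ω_n = 10.45 rad/s and ζ = 6.6/(2·10.45) = 0.3158.
2% settling time T_s ≈ 4/(ζω_n) = 4/3.3 = 1.21 s.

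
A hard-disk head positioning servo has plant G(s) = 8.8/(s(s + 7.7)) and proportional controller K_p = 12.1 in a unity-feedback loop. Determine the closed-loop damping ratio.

1 + K_p·G(s) = 0 gives s² + 7.7s + 106.5 = 0.
Matching s² + 2ζω_n s + ω_n²: ω_n = √106.5 = 10.32 rad/s and 2ζω_n = 7.7, so ζ = 7.7/(2·10.32) = 0.373.

ζ = 0.373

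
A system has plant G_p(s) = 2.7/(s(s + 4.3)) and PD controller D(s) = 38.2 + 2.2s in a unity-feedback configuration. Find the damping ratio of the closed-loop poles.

ζ = 0.504

Forward path: (38.2 + 2.2s)·2.7/(s(s+4.3)). The closed-loop characteristic equation is s² + (4.3 + 2.7·2.2)s + 2.7·38.2 = 0.
That is s² + 10.24s + 103.1 = 0, so ω_n = 10.16 rad/s and ζ = 10.24/(2·10.16) = 0.5041.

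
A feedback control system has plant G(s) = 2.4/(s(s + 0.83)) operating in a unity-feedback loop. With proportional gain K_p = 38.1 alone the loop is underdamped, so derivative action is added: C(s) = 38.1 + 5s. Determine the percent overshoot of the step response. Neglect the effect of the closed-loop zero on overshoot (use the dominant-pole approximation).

Forward path: (38.1 + 5s)·2.4/(s(s+0.83)). The closed-loop characteristic equation is s² + (0.83 + 2.4·5)s + 2.4·38.1 = 0.
That is s² + 12.83s + 91.44 = 0, so ω_n = 9.562 rad/s and ζ = 12.83/(2·9.562) = 0.6709.
%OS = 100·exp(−πζ/√(1−ζ²)) = 5.83%.

5.83%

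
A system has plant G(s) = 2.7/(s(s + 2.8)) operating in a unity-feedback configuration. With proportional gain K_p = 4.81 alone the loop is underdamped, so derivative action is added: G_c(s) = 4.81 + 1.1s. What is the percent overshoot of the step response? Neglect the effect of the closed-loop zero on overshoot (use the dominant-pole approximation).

1.5%

Forward path: (4.81 + 1.1s)·2.7/(s(s+2.8)). The closed-loop characteristic equation is s² + (2.8 + 2.7·1.1)s + 2.7·4.81 = 0.
That is s² + 5.77s + 12.99 = 0, so ω_n = 3.604 rad/s and ζ = 5.77/(2·3.604) = 0.8006.
%OS = 100·exp(−πζ/√(1−ζ²)) = 1.5%.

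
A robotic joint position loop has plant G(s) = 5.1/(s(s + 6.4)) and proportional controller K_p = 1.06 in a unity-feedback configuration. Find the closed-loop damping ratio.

ζ = 1.38

With unity feedback the closed-loop characteristic equation is s² + 6.4s + 1.06·5.1 = s² + 6.4s + 5.406 = 0.
So ω_n² = 5.406 ⇒ ω_n = 2.325 rad/s, and ζ = 6.4/(2ω_n) = 1.38.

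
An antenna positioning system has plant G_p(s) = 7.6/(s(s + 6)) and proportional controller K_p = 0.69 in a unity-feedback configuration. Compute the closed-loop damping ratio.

ζ = 1.31

The closed-loop denominator is s(s+6) + 0.69·7.6 = s² + 6s + 5.244.
So ω_n² = 5.244 ⇒ ω_n = 2.29 rad/s, and ζ = 6/(2ω_n) = 1.31.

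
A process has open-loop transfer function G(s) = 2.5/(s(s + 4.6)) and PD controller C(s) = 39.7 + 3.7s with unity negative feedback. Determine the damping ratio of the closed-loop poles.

Forward path: (39.7 + 3.7s)·2.5/(s(s+4.6)). The closed-loop characteristic equation is s² + (4.6 + 2.5·3.7)s + 2.5·39.7 = 0.
That is s² + 13.85s + 99.25 = 0, so ω_n = 9.962 rad/s and ζ = 13.85/(2·9.962) = 0.6951.

ζ = 0.695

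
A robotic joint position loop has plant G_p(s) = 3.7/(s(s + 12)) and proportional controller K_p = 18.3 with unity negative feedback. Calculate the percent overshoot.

3.52%

From 1 + K_pG_p(s) = 0: s² + 12s + 67.71 = 0 ⇒ ω_n = 8.229, ζ = 0.7292.
%OS = 100·exp(−πζ/√(1−ζ²)) = 100·exp(−π·0.7292/√0.4683) = 3.52%.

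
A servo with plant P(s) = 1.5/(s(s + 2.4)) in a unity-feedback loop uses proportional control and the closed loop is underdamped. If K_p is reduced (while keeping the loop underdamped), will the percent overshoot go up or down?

decrease

ζ = 2.4/(2√(1.5K_p)) rises as K_p falls; higher damping means less overshoot.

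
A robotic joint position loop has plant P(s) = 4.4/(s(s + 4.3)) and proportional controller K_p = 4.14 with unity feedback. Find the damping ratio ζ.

With unity feedback the closed-loop characteristic equation is s² + 4.3s + 4.14·4.4 = s² + 4.3s + 18.22 = 0.
So ω_n² = 18.22 ⇒ ω_n = 4.268 rad/s, and ζ = 4.3/(2ω_n) = 0.504.

ζ = 0.504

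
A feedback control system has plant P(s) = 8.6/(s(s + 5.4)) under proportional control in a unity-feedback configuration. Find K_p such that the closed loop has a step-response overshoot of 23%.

From %OS = 100·exp(−πζ/√(1−ζ²)) = 23%, ζ = −ln(0.23)/√(π²+ln²(0.23)) = 0.4237.
Characteristic equation s² + 5.4s + 8.6K_p = 0 gives ζ = 5.4/(2√(8.6K_p)).
Setting ζ = 0.4237: √(8.6K_p) = 5.4/(2·0.4237) = 6.372, so K_p = 40.6/8.6 = 4.72.

K_p = 4.72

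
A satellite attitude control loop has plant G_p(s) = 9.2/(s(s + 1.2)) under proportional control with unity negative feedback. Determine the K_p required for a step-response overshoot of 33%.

From %OS = 100·exp(−πζ/√(1−ζ²)) = 33%, ζ = −ln(0.33)/√(π²+ln²(0.33)) = 0.3328.
Characteristic equation s² + 1.2s + 9.2K_p = 0 gives ζ = 1.2/(2√(9.2K_p)).
Setting ζ = 0.3328: √(9.2K_p) = 1.2/(2·0.3328) = 1.803, so K_p = 3.251/9.2 = 0.353.

K_p = 0.353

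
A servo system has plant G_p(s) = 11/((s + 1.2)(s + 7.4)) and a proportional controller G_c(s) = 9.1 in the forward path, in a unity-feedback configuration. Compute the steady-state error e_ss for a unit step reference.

0.0815

The loop is type 0. Static position error constant K_pos = G_c(0)·G_p(0) = 9.1·1.239 = 11.27.
Steady-state error to a unit step: e_ss = 1/(1+K_pos) = 1/12.27 = 0.0815.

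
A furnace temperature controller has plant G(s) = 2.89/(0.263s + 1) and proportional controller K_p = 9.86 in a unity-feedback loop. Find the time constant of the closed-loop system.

Closed loop: T(s) = K_p·G/(1+K_p·G) = 28.5/(0.263s + 1 + 28.5), with pole at s = −(1 + 28.5)/0.263 = −112.1.
Closed-loop time constant τ = 1/112.1 = 0.00892 s.

τ = 0.00892 s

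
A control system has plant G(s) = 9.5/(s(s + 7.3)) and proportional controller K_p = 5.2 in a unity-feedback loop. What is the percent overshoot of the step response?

From 1 + K_pG(s) = 0: s² + 7.3s + 49.4 = 0 ⇒ ω_n = 7.029, ζ = 0.5193.
%OS = 100·exp(−πζ/√(1−ζ²)) = 100·exp(−π·0.5193/√0.7303) = 14.8%.

14.8%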